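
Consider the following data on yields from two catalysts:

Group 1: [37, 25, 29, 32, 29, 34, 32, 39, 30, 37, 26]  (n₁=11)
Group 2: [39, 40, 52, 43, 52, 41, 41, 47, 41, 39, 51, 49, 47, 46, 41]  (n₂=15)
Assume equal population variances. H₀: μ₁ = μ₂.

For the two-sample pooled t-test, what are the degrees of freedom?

degrees of freedom = 24

df = n₁ + n₂ − 2 = 11 + 15 − 2 = 24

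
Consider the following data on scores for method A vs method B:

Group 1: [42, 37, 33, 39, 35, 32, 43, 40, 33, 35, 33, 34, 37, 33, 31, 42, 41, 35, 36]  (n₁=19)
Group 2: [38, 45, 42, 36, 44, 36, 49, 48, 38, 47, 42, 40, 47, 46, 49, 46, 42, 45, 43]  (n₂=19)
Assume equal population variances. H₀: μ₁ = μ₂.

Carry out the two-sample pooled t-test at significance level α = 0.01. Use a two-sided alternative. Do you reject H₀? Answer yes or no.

x̄₁=36.368, s₁=3.760, n₁=19
x̄₂=43.316, s₂=4.177, n₂=19
s_p² = [18·3.760² + 18·4.177²]/36 = 15.7924
SE = √(s_p²·(1/19+1/19)) = 1.2893
t = (36.368−43.316)/1.2893 = -5.3884
df = 36
p-value (two-sided) = 0.00000
At α=0.01: p < α → reject H₀

reject H₀: yes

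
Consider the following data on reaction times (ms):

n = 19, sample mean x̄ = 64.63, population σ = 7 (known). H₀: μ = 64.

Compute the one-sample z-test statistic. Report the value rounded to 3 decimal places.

test statistic = 0.392

SE = σ/√n = 7/√19 = 1.6059
z = (x̄−μ₀)/SE = (64.63−64)/1.6059 = 0.3923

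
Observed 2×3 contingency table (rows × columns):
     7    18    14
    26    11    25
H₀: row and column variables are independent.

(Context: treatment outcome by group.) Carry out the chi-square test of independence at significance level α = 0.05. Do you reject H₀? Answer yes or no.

reject H₀: yes

Row totals [39, 62], col totals [33, 29, 39], n=101
χ² = (7−12.74)²/12.74 + (18−11.20)²/11.20 + (14−15.06)²/15.06 + (26−20.26)²/20.26 + (11−17.80)²/17.80 + (25−23.94)²/23.94 = 11.0679
df = 2
p-value (upper-tail) = 0.00395
At α=0.05: p < α → reject H₀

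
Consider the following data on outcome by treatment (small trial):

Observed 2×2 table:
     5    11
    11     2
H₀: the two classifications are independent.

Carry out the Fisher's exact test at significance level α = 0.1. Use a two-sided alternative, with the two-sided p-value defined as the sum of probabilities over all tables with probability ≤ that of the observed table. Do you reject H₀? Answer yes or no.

Margins: r₁=16, r₂=13, c₁=16, c₂=13, n=29
p_obs = C(16,5)·C(13,11)/C(29,16); sum pmf over tables with pmf ≤ p_obs
p-value (two-sided) = 0.00788
At α=0.1: p < α → reject H₀

reject H₀: yes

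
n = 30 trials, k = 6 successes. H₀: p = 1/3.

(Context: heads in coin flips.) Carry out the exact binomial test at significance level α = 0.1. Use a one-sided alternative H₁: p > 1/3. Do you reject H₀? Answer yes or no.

reject H₀: no

Exact binomial: n=30, k=6, p₀=1/3=0.3333
P(X≥6) from Σ C(n,i)·p₀^i·(1−p₀)^(n−i)
p-value (one-sided, H₁ greater) = 0.96455
At α=0.1: p ≥ α → fail to reject H₀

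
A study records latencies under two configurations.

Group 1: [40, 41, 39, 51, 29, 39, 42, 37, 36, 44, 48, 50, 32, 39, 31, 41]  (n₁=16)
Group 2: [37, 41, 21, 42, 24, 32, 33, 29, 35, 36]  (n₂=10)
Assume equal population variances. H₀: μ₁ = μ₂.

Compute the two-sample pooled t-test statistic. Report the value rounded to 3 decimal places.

x̄₁=39.938, s₁=6.329, n₁=16
x̄₂=33.000, s₂=6.799, n₂=10
s_p² = [15·6.329² + 9·6.799²]/24 = 42.3724
SE = √(s_p²·(1/16+1/10)) = 2.6240
t = (39.938−33.000)/2.6240 = 2.6438
df = 24

test statistic = 2.644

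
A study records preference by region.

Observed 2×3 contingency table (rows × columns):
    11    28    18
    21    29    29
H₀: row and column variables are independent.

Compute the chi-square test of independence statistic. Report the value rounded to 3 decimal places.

Row totals [57, 79], col totals [32, 57, 47], n=136
χ² = (11−13.41)²/13.41 + (28−23.89)²/23.89 + (18−19.70)²/19.70 + (21−18.59)²/18.59 + (29−33.11)²/33.11 + (29−27.30)²/27.30 = 2.2162
df = 2

test statistic = 2.216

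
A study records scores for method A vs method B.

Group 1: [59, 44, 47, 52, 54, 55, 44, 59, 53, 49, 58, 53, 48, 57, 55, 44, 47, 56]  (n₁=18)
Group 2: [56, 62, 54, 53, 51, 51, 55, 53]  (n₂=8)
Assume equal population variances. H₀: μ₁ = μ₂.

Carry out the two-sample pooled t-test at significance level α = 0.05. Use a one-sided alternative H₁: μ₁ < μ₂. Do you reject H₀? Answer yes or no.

reject H₀: no

x̄₁=51.889, s₁=5.234, n₁=18
x̄₂=54.375, s₂=3.543, n₂=8
s_p² = [17·5.234² + 7·3.543²]/24 = 23.0689
SE = √(s_p²·(1/18+1/8)) = 2.0409
t = (51.889−54.375)/2.0409 = -1.2182
df = 24
p-value (one-sided, H₁ less) = 0.11750
At α=0.05: p ≥ α → fail to reject H₀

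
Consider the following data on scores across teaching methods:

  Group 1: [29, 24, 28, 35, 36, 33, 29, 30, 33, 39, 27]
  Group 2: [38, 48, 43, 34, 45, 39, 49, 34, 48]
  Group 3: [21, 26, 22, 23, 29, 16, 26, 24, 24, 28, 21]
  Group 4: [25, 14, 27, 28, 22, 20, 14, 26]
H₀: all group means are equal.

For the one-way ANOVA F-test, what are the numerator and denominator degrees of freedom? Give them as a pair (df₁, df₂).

k = 4 groups, N = 39 total
df = (k−1, N−k) = (4−1, 39−4) = (3, 35)

degrees of freedom = [3, 35]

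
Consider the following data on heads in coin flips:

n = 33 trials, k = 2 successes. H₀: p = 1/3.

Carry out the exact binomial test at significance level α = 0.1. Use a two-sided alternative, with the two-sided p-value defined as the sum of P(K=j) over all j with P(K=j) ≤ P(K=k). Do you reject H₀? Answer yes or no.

reject H₀: yes

Exact binomial: n=33, k=2, p₀=1/3=0.3333
P(X=j) = C(n,j)·p₀^j·(1−p₀)^(n−j); p = Σ P(X=j) over j with P(X=j) ≤ P(X=2)
p-value (two-sided) = 0.00032
At α=0.1: p < α → reject H₀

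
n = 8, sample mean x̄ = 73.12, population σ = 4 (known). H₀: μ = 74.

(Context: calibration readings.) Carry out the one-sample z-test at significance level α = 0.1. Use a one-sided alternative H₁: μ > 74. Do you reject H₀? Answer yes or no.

SE = σ/√n = 4/√8 = 1.4142
z = (x̄−μ₀)/SE = (73.12−74)/1.4142 = -0.6223
p-value (one-sided, H₁ greater) = 0.73311
At α=0.1: p ≥ α → fail to reject H₀

reject H₀: no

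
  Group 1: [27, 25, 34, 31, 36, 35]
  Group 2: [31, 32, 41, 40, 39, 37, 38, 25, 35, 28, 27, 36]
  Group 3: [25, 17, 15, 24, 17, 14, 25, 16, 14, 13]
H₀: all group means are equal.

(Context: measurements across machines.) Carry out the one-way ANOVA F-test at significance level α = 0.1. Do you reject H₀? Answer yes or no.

reject H₀: yes

Group means [31.33, 34.08, 18.00], grand mean 27.750
SSB = Σnᵢ(x̄ᵢ−x̄)² = 1509.000; SSW = ΣΣ(x−x̄ᵢ)² = 626.250
MSB = 1509.000/2 = 754.5000; MSW = 626.250/25 = 25.0500
F = MSB/MSW = 30.1198
df = (2, 25)
p-value (upper-tail) = 0.00000
At α=0.1: p < α → reject H₀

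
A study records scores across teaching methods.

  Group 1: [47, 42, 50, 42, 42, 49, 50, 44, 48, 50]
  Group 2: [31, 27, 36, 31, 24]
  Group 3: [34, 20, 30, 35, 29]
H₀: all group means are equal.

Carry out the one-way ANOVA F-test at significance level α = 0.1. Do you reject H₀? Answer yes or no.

Group means [46.40, 29.80, 29.60], grand mean 38.050
SSB = Σnᵢ(x̄ᵢ−x̄)² = 1394.550; SSW = ΣΣ(x−x̄ᵢ)² = 336.400
MSB = 1394.550/2 = 697.2750; MSW = 336.400/17 = 19.7882
F = MSB/MSW = 35.2368
df = (2, 17)
p-value (upper-tail) = 0.00000
At α=0.1: p < α → reject H₀

reject H₀: yes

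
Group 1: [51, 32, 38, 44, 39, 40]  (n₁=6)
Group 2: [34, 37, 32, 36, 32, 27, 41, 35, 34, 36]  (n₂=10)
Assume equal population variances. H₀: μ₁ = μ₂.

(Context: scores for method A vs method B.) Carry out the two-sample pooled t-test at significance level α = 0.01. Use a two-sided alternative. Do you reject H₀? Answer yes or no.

reject H₀: no

x̄₁=40.667, s₁=6.377, n₁=6
x̄₂=34.400, s₂=3.688, n₂=10
s_p² = [5·6.377² + 9·3.688²]/14 = 23.2667
SE = √(s_p²·(1/6+1/10)) = 2.4909
t = (40.667−34.400)/2.4909 = 2.5159
df = 14
p-value (two-sided) = 0.02470
At α=0.01: p ≥ α → fail to reject H₀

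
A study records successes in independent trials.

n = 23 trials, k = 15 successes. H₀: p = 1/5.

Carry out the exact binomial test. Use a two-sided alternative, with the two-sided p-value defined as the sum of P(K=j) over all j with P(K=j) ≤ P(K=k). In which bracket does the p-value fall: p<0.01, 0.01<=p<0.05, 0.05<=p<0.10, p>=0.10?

Exact binomial: n=23, k=15, p₀=1/5=0.2000
P(X=j) = C(n,j)·p₀^j·(1−p₀)^(n−j); p = Σ P(X=j) over j with P(X=j) ≤ P(X=15)
p-value (two-sided) = 0.00000
→ bracket: p<0.01

p-value bracket: p<0.01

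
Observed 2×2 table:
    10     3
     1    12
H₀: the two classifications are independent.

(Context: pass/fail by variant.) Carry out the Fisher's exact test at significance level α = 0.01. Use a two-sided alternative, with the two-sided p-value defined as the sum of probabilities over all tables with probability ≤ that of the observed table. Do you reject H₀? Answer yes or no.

reject H₀: yes

Margins: r₁=13, r₂=13, c₁=11, c₂=15, n=26
p_obs = C(13,10)·C(13,1)/C(26,11); sum pmf over tables with pmf ≤ p_obs
p-value (two-sided) = 0.00098
At α=0.01: p < α → reject H₀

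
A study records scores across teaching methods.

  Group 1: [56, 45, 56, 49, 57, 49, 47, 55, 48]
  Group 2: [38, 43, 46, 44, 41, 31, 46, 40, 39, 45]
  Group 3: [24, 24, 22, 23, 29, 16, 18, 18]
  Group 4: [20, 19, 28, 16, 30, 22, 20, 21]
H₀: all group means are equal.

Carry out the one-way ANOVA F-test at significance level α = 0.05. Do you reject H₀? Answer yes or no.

reject H₀: yes

Group means [51.33, 41.30, 21.75, 22.00], grand mean 35.000
SSB = Σnᵢ(x̄ᵢ−x̄)² = 5554.400; SSW = ΣΣ(x−x̄ᵢ)² = 641.600
MSB = 5554.400/3 = 1851.4667; MSW = 641.600/31 = 20.6968
F = MSB/MSW = 89.4568
df = (3, 31)
p-value (upper-tail) = 0.00000
At α=0.05: p < α → reject H₀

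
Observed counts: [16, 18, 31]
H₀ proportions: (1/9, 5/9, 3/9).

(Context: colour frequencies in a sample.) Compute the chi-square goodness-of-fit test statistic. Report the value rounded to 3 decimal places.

n = 65; E_i = n·p_i = [7.22, 36.11, 21.67]
χ² = (16−7.22)²/7.22 + (18−36.11)²/36.11 + (31−21.67)²/21.67 = 23.7723
df = 2

test statistic = 23.772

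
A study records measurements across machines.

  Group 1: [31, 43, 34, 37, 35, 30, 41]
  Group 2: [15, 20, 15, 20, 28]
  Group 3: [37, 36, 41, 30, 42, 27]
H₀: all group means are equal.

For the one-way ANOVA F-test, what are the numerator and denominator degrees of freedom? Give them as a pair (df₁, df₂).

k = 3 groups, N = 18 total
df = (k−1, N−k) = (3−1, 18−3) = (2, 15)

degrees of freedom = [2, 15]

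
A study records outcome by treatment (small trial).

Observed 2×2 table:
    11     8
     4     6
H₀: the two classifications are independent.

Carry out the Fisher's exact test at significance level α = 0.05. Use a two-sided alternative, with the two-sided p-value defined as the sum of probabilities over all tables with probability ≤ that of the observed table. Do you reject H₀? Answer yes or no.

Margins: r₁=19, r₂=10, c₁=15, c₂=14, n=29
p_obs = C(19,11)·C(10,4)/C(29,15); sum pmf over tables with pmf ≤ p_obs
p-value (two-sided) = 0.44973
At α=0.05: p ≥ α → fail to reject H₀

reject H₀: no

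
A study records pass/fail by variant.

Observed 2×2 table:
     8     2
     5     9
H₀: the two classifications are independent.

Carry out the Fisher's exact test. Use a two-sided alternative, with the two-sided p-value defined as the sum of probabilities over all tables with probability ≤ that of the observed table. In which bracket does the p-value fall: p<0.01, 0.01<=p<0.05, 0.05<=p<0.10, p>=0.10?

Margins: r₁=10, r₂=14, c₁=13, c₂=11, n=24
p_obs = C(10,8)·C(14,5)/C(24,13); sum pmf over tables with pmf ≤ p_obs
p-value (two-sided) = 0.04718
→ bracket: 0.01<=p<0.05

p-value bracket: 0.01<=p<0.05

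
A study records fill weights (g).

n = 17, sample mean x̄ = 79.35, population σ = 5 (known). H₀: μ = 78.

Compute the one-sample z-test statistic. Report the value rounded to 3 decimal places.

test statistic = 1.113

SE = σ/√n = 5/√17 = 1.2127
z = (x̄−μ₀)/SE = (79.35−78)/1.2127 = 1.1132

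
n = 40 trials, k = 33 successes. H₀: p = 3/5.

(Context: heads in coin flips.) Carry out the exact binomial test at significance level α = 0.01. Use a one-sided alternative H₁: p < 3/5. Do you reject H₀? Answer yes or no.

reject H₀: no

Exact binomial: n=40, k=33, p₀=3/5=0.6000
P(X≤33) from Σ C(n,i)·p₀^i·(1−p₀)^(n−i)
p-value (one-sided, H₁ less) = 0.99941
At α=0.01: p ≥ α → fail to reject H₀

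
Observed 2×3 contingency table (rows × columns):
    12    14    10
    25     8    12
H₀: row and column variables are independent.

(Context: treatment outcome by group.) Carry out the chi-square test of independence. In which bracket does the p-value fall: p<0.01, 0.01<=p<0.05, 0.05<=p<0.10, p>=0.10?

Row totals [36, 45], col totals [37, 22, 22], n=81
χ² = (12−16.44)²/16.44 + (14−9.78)²/9.78 + (10−9.78)²/9.78 + (25−20.56)²/20.56 + (8−12.22)²/12.22 + (12−12.22)²/12.22 = 5.4531
df = 2
p-value (upper-tail) = 0.06545
→ bracket: 0.05<=p<0.10

p-value bracket: 0.05<=p<0.10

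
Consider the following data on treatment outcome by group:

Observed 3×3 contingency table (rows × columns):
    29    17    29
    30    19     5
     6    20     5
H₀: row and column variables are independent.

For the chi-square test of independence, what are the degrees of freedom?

degrees of freedom = 4

df = (r−1)(c−1) = (3−1)·(3−1) = 4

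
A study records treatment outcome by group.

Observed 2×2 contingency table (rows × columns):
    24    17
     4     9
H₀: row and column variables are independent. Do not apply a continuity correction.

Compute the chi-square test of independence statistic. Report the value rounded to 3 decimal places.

Row totals [41, 13], col totals [28, 26], n=54
χ² = (24−21.26)²/21.26 + (17−19.74)²/19.74 + (4−6.74)²/6.74 + (9−6.26)²/6.26 = 3.0483
df = 1

test statistic = 3.048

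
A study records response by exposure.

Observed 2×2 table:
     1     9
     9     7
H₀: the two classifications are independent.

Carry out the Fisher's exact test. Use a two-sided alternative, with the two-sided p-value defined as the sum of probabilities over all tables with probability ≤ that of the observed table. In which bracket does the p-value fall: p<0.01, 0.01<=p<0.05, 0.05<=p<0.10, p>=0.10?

Margins: r₁=10, r₂=16, c₁=10, c₂=16, n=26
p_obs = C(10,1)·C(16,9)/C(26,10); sum pmf over tables with pmf ≤ p_obs
p-value (two-sided) = 0.03674
→ bracket: 0.01<=p<0.05

p-value bracket: 0.01<=p<0.05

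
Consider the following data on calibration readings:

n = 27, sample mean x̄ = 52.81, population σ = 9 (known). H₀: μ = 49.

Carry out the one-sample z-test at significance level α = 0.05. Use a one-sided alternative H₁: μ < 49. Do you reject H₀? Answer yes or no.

reject H₀: no

SE = σ/√n = 9/√27 = 1.7321
z = (x̄−μ₀)/SE = (52.81−49)/1.7321 = 2.1997
p-value (one-sided, H₁ less) = 0.98609
At α=0.05: p ≥ α → fail to reject H₀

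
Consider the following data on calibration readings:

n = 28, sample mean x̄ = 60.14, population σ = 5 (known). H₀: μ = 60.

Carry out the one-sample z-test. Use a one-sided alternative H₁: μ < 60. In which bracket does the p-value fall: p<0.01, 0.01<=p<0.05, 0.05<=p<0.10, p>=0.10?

SE = σ/√n = 5/√28 = 0.9449
z = (x̄−μ₀)/SE = (60.14−60)/0.9449 = 0.1482
p-value (one-sided, H₁ less) = 0.55889
→ bracket: p>=0.10

p-value bracket: p>=0.10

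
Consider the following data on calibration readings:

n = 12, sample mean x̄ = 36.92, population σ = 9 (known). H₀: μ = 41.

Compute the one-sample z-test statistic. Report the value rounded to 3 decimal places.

test statistic = -1.570

SE = σ/√n = 9/√12 = 2.5981
z = (x̄−μ₀)/SE = (36.92−41)/2.5981 = -1.5704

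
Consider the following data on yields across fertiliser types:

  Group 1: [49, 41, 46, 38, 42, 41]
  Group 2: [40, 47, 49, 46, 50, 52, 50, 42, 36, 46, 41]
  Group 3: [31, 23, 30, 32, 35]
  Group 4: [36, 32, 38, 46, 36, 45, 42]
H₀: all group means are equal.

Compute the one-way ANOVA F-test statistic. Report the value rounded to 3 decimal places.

Group means [42.83, 45.36, 30.20, 39.29], grand mean 40.759
SSB = Σnᵢ(x̄ᵢ−x̄)² = 831.703; SSW = ΣΣ(x−x̄ᵢ)² = 569.607
MSB = 831.703/3 = 277.2343; MSW = 569.607/25 = 22.7843
F = MSB/MSW = 12.1678
df = (3, 25)

test statistic = 12.168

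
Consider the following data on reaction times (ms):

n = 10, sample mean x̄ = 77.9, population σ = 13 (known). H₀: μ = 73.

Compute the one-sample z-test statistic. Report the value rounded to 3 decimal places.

test statistic = 1.192

SE = σ/√n = 13/√10 = 4.1110
z = (x̄−μ₀)/SE = (77.9−73)/4.1110 = 1.1919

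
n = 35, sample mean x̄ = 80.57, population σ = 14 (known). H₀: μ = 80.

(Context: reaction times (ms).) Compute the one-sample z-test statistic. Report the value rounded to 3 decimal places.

test statistic = 0.241

SE = σ/√n = 14/√35 = 2.3664
z = (x̄−μ₀)/SE = (80.57−80)/2.3664 = 0.2409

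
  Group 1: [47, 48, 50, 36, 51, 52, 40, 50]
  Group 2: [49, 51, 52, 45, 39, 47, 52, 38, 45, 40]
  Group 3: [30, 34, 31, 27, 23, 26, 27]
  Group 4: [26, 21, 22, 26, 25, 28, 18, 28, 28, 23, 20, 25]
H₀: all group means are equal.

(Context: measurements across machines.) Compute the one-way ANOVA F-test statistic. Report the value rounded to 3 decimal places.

test statistic = 63.398

Group means [46.75, 45.80, 28.29, 24.17], grand mean 35.676
SSB = Σnᵢ(x̄ᵢ−x̄)² = 3977.913; SSW = ΣΣ(x−x̄ᵢ)² = 690.195
MSB = 3977.913/3 = 1325.9710; MSW = 690.195/33 = 20.9150
F = MSB/MSW = 63.3981
df = (3, 33)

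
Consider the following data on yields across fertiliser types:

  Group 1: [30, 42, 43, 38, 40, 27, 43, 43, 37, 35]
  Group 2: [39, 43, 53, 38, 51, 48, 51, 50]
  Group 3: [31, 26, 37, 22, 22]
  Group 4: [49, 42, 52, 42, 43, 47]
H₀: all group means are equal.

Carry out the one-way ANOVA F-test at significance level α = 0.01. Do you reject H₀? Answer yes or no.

Group means [37.80, 46.62, 27.60, 45.83], grand mean 40.138
SSB = Σnᵢ(x̄ᵢ−x̄)² = 1371.940; SSW = ΣΣ(x−x̄ᵢ)² = 779.508
MSB = 1371.940/3 = 457.3133; MSW = 779.508/25 = 31.1803
F = MSB/MSW = 14.6667
df = (3, 25)
p-value (upper-tail) = 0.00001
At α=0.01: p < α → reject H₀

reject H₀: yes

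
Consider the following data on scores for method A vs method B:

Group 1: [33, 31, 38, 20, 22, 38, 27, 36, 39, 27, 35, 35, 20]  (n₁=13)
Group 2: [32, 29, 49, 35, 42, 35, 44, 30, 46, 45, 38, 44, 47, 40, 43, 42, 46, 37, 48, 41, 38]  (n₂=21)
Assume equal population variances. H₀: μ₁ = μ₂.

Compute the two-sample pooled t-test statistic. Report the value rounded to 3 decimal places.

x̄₁=30.846, s₁=6.938, n₁=13
x̄₂=40.524, s₂=5.862, n₂=21
s_p² = [12·6.938² + 20·5.862²]/32 = 39.5291
SE = √(s_p²·(1/13+1/21)) = 2.2188
t = (30.846−40.524)/2.2188 = -4.3617
df = 32

test statistic = -4.362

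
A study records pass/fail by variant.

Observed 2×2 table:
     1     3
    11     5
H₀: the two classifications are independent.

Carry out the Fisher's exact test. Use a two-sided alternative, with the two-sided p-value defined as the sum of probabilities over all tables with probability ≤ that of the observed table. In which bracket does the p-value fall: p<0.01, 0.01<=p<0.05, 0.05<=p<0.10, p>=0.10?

Margins: r₁=4, r₂=16, c₁=12, c₂=8, n=20
p_obs = C(4,1)·C(16,11)/C(20,12); sum pmf over tables with pmf ≤ p_obs
p-value (two-sided) = 0.25531
→ bracket: p>=0.10

p-value bracket: p>=0.10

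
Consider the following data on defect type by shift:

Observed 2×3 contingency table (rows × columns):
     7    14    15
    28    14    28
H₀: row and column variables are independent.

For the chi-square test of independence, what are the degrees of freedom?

df = (r−1)(c−1) = (2−1)·(3−1) = 2

degrees of freedom = 2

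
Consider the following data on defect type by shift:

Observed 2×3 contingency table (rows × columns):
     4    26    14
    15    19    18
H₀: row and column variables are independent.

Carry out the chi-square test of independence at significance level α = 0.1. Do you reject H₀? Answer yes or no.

reject H₀: yes

Row totals [44, 52], col totals [19, 45, 32], n=96
χ² = (4−8.71)²/8.71 + (26−20.62)²/20.62 + (14−14.67)²/14.67 + (15−10.29)²/10.29 + (19−24.38)²/24.38 + (18−17.33)²/17.33 = 7.3416
df = 2
p-value (upper-tail) = 0.02546
At α=0.1: p < α → reject H₀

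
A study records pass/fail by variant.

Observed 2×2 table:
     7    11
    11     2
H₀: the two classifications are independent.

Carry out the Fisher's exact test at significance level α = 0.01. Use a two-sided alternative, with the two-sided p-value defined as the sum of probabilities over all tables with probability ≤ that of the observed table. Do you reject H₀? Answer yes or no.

Margins: r₁=18, r₂=13, c₁=18, c₂=13, n=31
p_obs = C(18,7)·C(13,11)/C(31,18); sum pmf over tables with pmf ≤ p_obs
p-value (two-sided) = 0.02505
At α=0.01: p ≥ α → fail to reject H₀

reject H₀: no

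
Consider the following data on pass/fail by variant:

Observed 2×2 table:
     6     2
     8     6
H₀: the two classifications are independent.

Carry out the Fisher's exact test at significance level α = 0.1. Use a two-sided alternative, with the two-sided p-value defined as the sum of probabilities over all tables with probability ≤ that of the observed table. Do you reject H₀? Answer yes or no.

reject H₀: no

Margins: r₁=8, r₂=14, c₁=14, c₂=8, n=22
p_obs = C(8,6)·C(14,8)/C(22,14); sum pmf over tables with pmf ≤ p_obs
p-value (two-sided) = 0.64940
At α=0.1: p ≥ α → fail to reject H₀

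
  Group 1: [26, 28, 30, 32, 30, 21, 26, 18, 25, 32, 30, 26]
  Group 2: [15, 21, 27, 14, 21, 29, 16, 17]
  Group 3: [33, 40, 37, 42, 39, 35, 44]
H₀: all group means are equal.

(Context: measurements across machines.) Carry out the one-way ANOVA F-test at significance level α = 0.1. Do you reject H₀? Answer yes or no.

Group means [27.00, 20.00, 38.57], grand mean 27.926
SSB = Σnᵢ(x̄ᵢ−x̄)² = 1306.138; SSW = ΣΣ(x−x̄ᵢ)² = 509.714
MSB = 1306.138/2 = 653.0688; MSW = 509.714/24 = 21.2381
F = MSB/MSW = 30.7499
df = (2, 24)
p-value (upper-tail) = 0.00000
At α=0.1: p < α → reject H₀

reject H₀: yes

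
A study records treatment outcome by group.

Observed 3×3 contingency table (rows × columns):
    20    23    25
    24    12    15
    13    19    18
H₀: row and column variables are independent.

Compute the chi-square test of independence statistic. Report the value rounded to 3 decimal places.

Row totals [68, 51, 50], col totals [57, 54, 58], n=169
χ² = (20−22.93)²/22.93 + (23−21.73)²/21.73 + (25−23.34)²/23.34 + (24−17.20)²/17.20 + (12−16.30)²/16.30 + (15−17.50)²/17.50 + (13−16.86)²/16.86 + (19−15.98)²/15.98 + (18−17.16)²/17.16 = 6.2449
df = 4

test statistic = 6.245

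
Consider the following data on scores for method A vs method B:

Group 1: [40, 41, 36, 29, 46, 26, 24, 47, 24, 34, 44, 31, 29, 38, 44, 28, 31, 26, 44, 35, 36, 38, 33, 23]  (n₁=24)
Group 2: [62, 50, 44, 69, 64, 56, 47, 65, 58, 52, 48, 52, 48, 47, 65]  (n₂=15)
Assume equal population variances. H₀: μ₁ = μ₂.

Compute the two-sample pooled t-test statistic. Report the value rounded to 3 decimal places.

x̄₁=34.458, s₁=7.483, n₁=24
x̄₂=55.133, s₂=8.132, n₂=15
s_p² = [23·7.483² + 14·8.132²]/37 = 59.8295
SE = √(s_p²·(1/24+1/15)) = 2.5459
t = (34.458−55.133)/2.5459 = -8.1209
df = 37

test statistic = -8.121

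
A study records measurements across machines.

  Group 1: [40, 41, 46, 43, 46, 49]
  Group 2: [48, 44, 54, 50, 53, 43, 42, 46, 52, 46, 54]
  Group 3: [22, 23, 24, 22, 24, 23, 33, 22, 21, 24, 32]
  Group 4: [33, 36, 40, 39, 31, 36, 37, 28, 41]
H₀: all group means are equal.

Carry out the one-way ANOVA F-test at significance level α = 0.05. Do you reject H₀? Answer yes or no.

reject H₀: yes

Group means [44.17, 48.36, 24.55, 35.67], grand mean 37.514
SSB = Σnᵢ(x̄ᵢ−x̄)² = 3441.137; SSW = ΣΣ(x−x̄ᵢ)² = 572.106
MSB = 3441.137/3 = 1147.0457; MSW = 572.106/33 = 17.3365
F = MSB/MSW = 66.1634
df = (3, 33)
p-value (upper-tail) = 0.00000
At α=0.05: p < α → reject H₀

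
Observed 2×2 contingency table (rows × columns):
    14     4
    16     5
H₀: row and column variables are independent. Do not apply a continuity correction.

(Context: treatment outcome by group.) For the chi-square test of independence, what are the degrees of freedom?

df = (r−1)(c−1) = (2−1)·(2−1) = 1

degrees of freedom = 1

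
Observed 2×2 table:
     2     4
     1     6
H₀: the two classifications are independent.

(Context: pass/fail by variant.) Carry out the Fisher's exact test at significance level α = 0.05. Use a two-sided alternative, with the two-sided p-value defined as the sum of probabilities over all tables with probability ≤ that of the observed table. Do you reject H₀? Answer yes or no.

Margins: r₁=6, r₂=7, c₁=3, c₂=10, n=13
p_obs = C(6,2)·C(7,1)/C(13,3); sum pmf over tables with pmf ≤ p_obs
p-value (two-sided) = 0.55944
At α=0.05: p ≥ α → fail to reject H₀

reject H₀: no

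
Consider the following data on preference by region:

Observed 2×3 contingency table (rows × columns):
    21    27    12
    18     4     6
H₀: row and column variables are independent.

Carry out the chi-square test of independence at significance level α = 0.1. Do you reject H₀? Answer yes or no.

reject H₀: yes

Row totals [60, 28], col totals [39, 31, 18], n=88
χ² = (21−26.59)²/26.59 + (27−21.14)²/21.14 + (12−12.27)²/12.27 + (18−12.41)²/12.41 + (4−9.86)²/9.86 + (6−5.73)²/5.73 = 8.8260
df = 2
p-value (upper-tail) = 0.01212
At α=0.1: p < α → reject H₀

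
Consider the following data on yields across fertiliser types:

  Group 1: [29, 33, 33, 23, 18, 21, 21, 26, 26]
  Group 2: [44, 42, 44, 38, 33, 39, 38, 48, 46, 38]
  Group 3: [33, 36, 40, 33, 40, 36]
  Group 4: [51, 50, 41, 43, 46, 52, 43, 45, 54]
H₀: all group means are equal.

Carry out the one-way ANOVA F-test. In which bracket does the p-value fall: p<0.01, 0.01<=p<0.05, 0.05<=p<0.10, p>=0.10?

p-value bracket: p<0.01

Group means [25.56, 41.00, 36.33, 47.22], grand mean 37.735
SSB = Σnᵢ(x̄ᵢ−x̄)² = 2263.507; SSW = ΣΣ(x−x̄ᵢ)² = 637.111
MSB = 2263.507/3 = 754.5022; MSW = 637.111/30 = 21.2370
F = MSB/MSW = 35.5277
df = (3, 30)
p-value (upper-tail) = 0.00000
→ bracket: p<0.01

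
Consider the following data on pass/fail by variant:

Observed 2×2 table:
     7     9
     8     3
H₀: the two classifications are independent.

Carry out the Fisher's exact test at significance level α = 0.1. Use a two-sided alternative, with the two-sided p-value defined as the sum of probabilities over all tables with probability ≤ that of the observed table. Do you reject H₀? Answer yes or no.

Margins: r₁=16, r₂=11, c₁=15, c₂=12, n=27
p_obs = C(16,7)·C(11,8)/C(27,15); sum pmf over tables with pmf ≤ p_obs
p-value (two-sided) = 0.23883
At α=0.1: p ≥ α → fail to reject H₀

reject H₀: no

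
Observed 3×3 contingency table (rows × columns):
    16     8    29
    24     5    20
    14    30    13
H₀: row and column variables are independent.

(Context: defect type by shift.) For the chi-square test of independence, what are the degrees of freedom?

degrees of freedom = 4

df = (r−1)(c−1) = (3−1)·(3−1) = 4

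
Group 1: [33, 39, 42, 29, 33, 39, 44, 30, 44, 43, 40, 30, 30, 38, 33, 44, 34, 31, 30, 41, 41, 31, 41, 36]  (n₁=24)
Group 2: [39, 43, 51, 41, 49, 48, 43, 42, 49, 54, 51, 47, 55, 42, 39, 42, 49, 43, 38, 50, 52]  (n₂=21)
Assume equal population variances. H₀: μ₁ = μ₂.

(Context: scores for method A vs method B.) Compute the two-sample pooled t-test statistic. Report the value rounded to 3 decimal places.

x̄₁=36.500, s₁=5.349, n₁=24
x̄₂=46.048, s₂=5.201, n₂=21
s_p² = [23·5.349² + 20·5.201²]/43 = 27.8826
SE = √(s_p²·(1/24+1/21)) = 1.5778
t = (36.500−46.048)/1.5778 = -6.0511
df = 43

test statistic = -6.051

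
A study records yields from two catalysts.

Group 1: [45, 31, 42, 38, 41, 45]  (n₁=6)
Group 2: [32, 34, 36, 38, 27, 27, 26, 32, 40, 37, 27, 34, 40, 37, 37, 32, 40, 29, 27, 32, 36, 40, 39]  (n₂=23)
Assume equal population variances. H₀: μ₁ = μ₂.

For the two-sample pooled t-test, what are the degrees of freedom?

degrees of freedom = 27

df = n₁ + n₂ − 2 = 6 + 23 − 2 = 27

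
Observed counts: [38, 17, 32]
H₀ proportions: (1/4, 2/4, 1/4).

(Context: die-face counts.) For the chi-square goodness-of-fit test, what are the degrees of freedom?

degrees of freedom = 2

df = k − 1 = 3 − 1 = 2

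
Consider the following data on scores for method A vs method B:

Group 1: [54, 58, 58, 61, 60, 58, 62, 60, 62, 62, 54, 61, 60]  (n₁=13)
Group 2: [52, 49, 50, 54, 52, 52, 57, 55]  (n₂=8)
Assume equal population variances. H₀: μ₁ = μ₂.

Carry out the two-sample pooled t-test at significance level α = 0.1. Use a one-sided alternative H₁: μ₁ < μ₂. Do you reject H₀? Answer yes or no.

x̄₁=59.231, s₁=2.743, n₁=13
x̄₂=52.625, s₂=2.615, n₂=8
s_p² = [12·2.743² + 7·2.615²]/19 = 7.2728
SE = √(s_p²·(1/13+1/8)) = 1.2118
t = (59.231−52.625)/1.2118 = 5.4511
df = 19
p-value (one-sided, H₁ less) = 0.99999
At α=0.1: p ≥ α → fail to reject H₀

reject H₀: no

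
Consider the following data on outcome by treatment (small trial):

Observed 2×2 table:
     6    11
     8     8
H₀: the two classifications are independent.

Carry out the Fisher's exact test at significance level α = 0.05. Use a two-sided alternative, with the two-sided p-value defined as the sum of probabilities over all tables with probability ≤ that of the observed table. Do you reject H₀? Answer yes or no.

Margins: r₁=17, r₂=16, c₁=14, c₂=19, n=33
p_obs = C(17,6)·C(16,8)/C(33,14); sum pmf over tables with pmf ≤ p_obs
p-value (two-sided) = 0.49053
At α=0.05: p ≥ α → fail to reject H₀

reject H₀: no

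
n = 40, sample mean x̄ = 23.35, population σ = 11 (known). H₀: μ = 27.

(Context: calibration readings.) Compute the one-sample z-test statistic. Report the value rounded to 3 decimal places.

SE = σ/√n = 11/√40 = 1.7393
z = (x̄−μ₀)/SE = (23.35−27)/1.7393 = -2.0986

test statistic = -2.099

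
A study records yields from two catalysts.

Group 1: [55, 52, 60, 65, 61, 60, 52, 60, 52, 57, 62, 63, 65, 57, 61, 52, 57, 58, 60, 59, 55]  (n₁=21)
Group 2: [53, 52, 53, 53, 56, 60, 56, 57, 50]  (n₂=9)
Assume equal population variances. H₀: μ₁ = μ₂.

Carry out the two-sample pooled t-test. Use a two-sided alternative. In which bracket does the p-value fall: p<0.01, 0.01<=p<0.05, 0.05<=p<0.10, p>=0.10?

p-value bracket: 0.01<=p<0.05

x̄₁=58.238, s₁=4.110, n₁=21
x̄₂=54.444, s₂=3.046, n₂=9
s_p² = [20·4.110² + 8·3.046²]/28 = 14.7154
SE = √(s_p²·(1/21+1/9)) = 1.5283
t = (58.238−54.444)/1.5283 = 2.4822
df = 28
p-value (two-sided) = 0.01932
→ bracket: 0.01<=p<0.05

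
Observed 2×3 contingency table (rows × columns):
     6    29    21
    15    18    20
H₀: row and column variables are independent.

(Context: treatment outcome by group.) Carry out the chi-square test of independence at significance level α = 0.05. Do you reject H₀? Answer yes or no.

reject H₀: yes

Row totals [56, 53], col totals [21, 47, 41], n=109
χ² = (6−10.79)²/10.79 + (29−24.15)²/24.15 + (21−21.06)²/21.06 + (15−10.21)²/10.21 + (18−22.85)²/22.85 + (20−19.94)²/19.94 = 6.3783
df = 2
p-value (upper-tail) = 0.04121
At α=0.05: p < α → reject H₀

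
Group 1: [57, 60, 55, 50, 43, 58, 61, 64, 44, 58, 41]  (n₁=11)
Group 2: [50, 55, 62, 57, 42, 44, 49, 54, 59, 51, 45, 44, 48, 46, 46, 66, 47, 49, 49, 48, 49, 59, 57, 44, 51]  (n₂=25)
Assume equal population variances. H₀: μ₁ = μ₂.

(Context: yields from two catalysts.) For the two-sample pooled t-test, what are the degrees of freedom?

df = n₁ + n₂ − 2 = 11 + 25 − 2 = 34

degrees of freedom = 34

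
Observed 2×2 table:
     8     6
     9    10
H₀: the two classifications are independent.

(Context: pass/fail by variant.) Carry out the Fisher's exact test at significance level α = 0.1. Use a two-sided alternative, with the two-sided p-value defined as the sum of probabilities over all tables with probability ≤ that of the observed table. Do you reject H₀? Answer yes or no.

Margins: r₁=14, r₂=19, c₁=17, c₂=16, n=33
p_obs = C(14,8)·C(19,9)/C(33,17); sum pmf over tables with pmf ≤ p_obs
p-value (two-sided) = 0.72828
At α=0.1: p ≥ α → fail to reject H₀

reject H₀: no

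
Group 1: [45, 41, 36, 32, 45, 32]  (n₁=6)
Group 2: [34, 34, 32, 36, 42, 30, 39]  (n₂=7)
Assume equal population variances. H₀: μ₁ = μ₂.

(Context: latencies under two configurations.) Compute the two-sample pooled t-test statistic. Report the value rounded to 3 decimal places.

x̄₁=38.500, s₁=6.025, n₁=6
x̄₂=35.286, s₂=4.112, n₂=7
s_p² = [5·6.025² + 6·4.112²]/11 = 25.7208
SE = √(s_p²·(1/6+1/7)) = 2.8216
t = (38.500−35.286)/2.8216 = 1.1392
df = 11

test statistic = 1.139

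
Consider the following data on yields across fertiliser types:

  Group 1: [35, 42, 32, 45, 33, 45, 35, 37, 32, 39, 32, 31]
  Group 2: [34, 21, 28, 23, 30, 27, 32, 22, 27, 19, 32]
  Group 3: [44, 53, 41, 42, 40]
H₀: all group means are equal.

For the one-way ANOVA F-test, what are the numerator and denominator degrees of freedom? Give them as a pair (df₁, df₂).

degrees of freedom = [2, 25]

k = 3 groups, N = 28 total
df = (k−1, N−k) = (3−1, 28−3) = (2, 25)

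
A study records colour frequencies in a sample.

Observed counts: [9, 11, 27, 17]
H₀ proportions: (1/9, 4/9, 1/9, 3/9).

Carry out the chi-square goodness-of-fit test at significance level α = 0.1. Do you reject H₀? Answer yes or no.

reject H₀: yes

n = 64; E_i = n·p_i = [7.11, 28.44, 7.11, 21.33]
χ² = (9−7.11)²/7.11 + (11−28.44)²/28.44 + (27−7.11)²/7.11 + (17−21.33)²/21.33 = 67.7070
df = 3
p-value (upper-tail) = 0.00000
At α=0.1: p < α → reject H₀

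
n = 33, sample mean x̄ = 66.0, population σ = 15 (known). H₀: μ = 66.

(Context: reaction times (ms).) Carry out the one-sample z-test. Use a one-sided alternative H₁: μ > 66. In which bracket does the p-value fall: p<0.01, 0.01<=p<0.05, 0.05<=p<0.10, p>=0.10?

SE = σ/√n = 15/√33 = 2.6112
z = (x̄−μ₀)/SE = (66.0−66)/2.6112 = 0.0000
p-value (one-sided, H₁ greater) = 0.50000
→ bracket: p>=0.10

p-value bracket: p>=0.10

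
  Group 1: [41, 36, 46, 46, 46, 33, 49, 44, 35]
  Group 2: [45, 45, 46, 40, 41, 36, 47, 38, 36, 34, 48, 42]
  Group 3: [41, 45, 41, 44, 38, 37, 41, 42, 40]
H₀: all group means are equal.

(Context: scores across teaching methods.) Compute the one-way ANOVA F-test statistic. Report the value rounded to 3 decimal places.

Group means [41.78, 41.50, 41.00], grand mean 41.433
SSB = Σnᵢ(x̄ᵢ−x̄)² = 2.811; SSW = ΣΣ(x−x̄ᵢ)² = 568.556
MSB = 2.811/2 = 1.4056; MSW = 568.556/27 = 21.0576
F = MSB/MSW = 0.0667
df = (2, 27)

test statistic = 0.067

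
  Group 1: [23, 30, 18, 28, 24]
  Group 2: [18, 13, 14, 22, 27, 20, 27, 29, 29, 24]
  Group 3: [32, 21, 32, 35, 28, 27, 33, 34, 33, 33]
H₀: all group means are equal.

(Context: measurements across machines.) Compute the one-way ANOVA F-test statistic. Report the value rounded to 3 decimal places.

test statistic = 7.305

Group means [24.60, 22.30, 30.80], grand mean 26.160
SSB = Σnᵢ(x̄ᵢ−x̄)² = 376.460; SSW = ΣΣ(x−x̄ᵢ)² = 566.900
MSB = 376.460/2 = 188.2300; MSW = 566.900/22 = 25.7682
F = MSB/MSW = 7.3047
df = (2, 22)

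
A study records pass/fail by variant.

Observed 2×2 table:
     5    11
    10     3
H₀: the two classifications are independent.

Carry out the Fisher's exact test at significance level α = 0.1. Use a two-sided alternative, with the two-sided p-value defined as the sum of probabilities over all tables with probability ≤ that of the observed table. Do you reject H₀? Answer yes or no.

Margins: r₁=16, r₂=13, c₁=15, c₂=14, n=29
p_obs = C(16,5)·C(13,10)/C(29,15); sum pmf over tables with pmf ≤ p_obs
p-value (two-sided) = 0.02533
At α=0.1: p < α → reject H₀

reject H₀: yes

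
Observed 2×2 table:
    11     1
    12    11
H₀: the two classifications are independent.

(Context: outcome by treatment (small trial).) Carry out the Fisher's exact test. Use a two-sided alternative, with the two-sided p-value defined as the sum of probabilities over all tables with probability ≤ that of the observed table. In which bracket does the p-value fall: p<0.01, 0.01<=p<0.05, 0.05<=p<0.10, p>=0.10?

Margins: r₁=12, r₂=23, c₁=23, c₂=12, n=35
p_obs = C(12,11)·C(23,12)/C(35,23); sum pmf over tables with pmf ≤ p_obs
p-value (two-sided) = 0.02680
→ bracket: 0.01<=p<0.05

p-value bracket: 0.01<=p<0.05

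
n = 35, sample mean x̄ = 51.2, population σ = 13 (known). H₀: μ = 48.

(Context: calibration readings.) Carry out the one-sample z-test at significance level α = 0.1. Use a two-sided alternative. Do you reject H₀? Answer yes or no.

reject H₀: no

SE = σ/√n = 13/√35 = 2.1974
z = (x̄−μ₀)/SE = (51.2−48)/2.1974 = 1.4563
p-value (two-sided) = 0.14532
At α=0.1: p ≥ α → fail to reject H₀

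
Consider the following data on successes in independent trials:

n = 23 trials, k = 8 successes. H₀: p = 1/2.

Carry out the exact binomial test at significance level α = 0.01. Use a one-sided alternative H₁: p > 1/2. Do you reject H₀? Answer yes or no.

reject H₀: no

Exact binomial: n=23, k=8, p₀=1/2=0.5000
P(X≥8) from Σ C(n,i)·p₀^i·(1−p₀)^(n−i)
p-value (one-sided, H₁ greater) = 0.95343
At α=0.01: p ≥ α → fail to reject H₀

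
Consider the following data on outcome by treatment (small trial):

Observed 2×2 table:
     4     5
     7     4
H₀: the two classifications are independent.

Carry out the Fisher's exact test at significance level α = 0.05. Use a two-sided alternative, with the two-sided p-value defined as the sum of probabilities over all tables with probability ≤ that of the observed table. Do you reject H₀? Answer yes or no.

Margins: r₁=9, r₂=11, c₁=11, c₂=9, n=20
p_obs = C(9,4)·C(11,7)/C(20,11); sum pmf over tables with pmf ≤ p_obs
p-value (two-sided) = 0.65342
At α=0.05: p ≥ α → fail to reject H₀

reject H₀: no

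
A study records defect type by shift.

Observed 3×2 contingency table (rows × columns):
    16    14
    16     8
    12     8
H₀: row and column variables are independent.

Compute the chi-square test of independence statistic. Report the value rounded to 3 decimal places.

test statistic = 0.987

Row totals [30, 24, 20], col totals [44, 30], n=74
χ² = (16−17.84)²/17.84 + (14−12.16)²/12.16 + (16−14.27)²/14.27 + (8−9.73)²/9.73 + (12−11.89)²/11.89 + (8−8.11)²/8.11 = 0.9867
df = 2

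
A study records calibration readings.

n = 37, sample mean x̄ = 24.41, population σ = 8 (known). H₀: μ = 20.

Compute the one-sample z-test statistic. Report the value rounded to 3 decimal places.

test statistic = 3.353

SE = σ/√n = 8/√37 = 1.3152
z = (x̄−μ₀)/SE = (24.41−20)/1.3152 = 3.3531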